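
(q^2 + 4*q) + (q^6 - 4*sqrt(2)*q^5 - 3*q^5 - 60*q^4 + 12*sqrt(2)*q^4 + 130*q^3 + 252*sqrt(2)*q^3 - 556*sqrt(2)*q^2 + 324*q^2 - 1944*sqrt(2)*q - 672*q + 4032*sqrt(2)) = q^6 - 4*sqrt(2)*q^5 - 3*q^5 - 60*q^4 + 12*sqrt(2)*q^4 + 130*q^3 + 252*sqrt(2)*q^3 - 556*sqrt(2)*q^2 + 325*q^2 - 1944*sqrt(2)*q - 668*q + 4032*sqrt(2)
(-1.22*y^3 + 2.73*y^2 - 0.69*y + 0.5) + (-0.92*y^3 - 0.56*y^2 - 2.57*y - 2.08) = -2.14*y^3 + 2.17*y^2 - 3.26*y - 1.58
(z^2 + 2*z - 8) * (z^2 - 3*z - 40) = z^4 - z^3 - 54*z^2 - 56*z + 320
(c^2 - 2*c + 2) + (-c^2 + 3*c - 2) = c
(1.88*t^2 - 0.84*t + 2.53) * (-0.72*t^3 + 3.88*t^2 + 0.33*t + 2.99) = -1.3536*t^5 + 7.8992*t^4 - 4.4604*t^3 + 15.1604*t^2 - 1.6767*t + 7.5647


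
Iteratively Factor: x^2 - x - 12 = (x + 3)*(x - 4)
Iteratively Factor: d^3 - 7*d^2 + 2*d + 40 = (d - 5)*(d^2 - 2*d - 8) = (d - 5)*(d - 4)*(d + 2)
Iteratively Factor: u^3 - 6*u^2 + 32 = (u + 2)*(u^2 - 8*u + 16) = (u - 4)*(u + 2)*(u - 4)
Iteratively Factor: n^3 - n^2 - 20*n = (n)*(n^2 - n - 20) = n*(n + 4)*(n - 5)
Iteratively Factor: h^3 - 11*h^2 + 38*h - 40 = (h - 4)*(h^2 - 7*h + 10) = (h - 4)*(h - 2)*(h - 5)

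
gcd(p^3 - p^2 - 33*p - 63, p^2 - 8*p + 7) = p - 7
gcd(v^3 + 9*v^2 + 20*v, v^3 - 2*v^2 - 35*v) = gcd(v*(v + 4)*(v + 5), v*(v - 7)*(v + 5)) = v^2 + 5*v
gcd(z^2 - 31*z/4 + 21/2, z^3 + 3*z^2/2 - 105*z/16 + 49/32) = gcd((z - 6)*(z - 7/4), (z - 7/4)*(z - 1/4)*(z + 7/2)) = z - 7/4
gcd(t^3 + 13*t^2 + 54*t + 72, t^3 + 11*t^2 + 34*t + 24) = t^2 + 10*t + 24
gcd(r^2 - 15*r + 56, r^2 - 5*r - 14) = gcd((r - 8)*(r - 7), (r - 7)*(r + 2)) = r - 7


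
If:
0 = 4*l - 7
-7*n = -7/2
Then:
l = 7/4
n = 1/2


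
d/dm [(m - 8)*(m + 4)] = 2*m - 4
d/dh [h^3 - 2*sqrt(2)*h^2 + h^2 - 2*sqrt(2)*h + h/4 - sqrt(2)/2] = 3*h^2 - 4*sqrt(2)*h + 2*h - 2*sqrt(2) + 1/4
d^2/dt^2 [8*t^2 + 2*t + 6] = 16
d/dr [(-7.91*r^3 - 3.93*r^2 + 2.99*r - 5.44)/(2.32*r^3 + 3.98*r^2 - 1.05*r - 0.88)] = (-22.3642*r^4 + 2.73740000000001*r^3 + 50.9711*r^2 + 50.2192*r - 8.3432)/(5.3824*r^6 + 18.4672*r^5 + 10.9684*r^4 - 12.4412*r^3 - 5.9023*r^2 + 1.848*r + 0.7744)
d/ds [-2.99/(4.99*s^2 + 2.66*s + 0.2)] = (29.8402*s + 7.9534)/(4.99*s^2 + 2.66*s + 0.2)^2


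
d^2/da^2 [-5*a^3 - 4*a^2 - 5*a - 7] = -30*a - 8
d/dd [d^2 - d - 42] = 2*d - 1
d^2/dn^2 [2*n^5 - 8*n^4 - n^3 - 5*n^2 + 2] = 40*n^3 - 96*n^2 - 6*n - 10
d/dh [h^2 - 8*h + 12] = 2*h - 8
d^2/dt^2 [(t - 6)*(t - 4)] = 2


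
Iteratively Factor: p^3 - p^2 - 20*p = (p + 4)*(p^2 - 5*p) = (p - 5)*(p + 4)*(p)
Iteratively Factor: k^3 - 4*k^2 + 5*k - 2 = (k - 1)*(k^2 - 3*k + 2) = (k - 1)^2*(k - 2)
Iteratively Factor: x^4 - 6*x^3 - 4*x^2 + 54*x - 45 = (x + 3)*(x^3 - 9*x^2 + 23*x - 15) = (x - 5)*(x + 3)*(x^2 - 4*x + 3) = (x - 5)*(x - 1)*(x + 3)*(x - 3)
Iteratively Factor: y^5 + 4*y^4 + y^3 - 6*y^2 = (y - 1)*(y^4 + 5*y^3 + 6*y^2) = y*(y - 1)*(y^3 + 5*y^2 + 6*y) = y^2*(y - 1)*(y^2 + 5*y + 6) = y^2*(y - 1)*(y + 2)*(y + 3)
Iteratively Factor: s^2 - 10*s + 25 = (s - 5)*(s - 5)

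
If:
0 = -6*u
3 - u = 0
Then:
No Solution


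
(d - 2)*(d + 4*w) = d^2 + 4*d*w - 2*d - 8*w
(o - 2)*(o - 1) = o^2 - 3*o + 2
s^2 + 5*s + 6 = (s + 2)*(s + 3)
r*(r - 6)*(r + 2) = r^3 - 4*r^2 - 12*r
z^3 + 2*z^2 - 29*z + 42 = (z - 3)*(z - 2)*(z + 7)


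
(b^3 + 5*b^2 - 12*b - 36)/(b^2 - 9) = (b^2 + 8*b + 12)/(b + 3)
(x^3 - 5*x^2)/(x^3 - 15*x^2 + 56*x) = x*(x - 5)/(x^2 - 15*x + 56)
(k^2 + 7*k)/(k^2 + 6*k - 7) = k/(k - 1)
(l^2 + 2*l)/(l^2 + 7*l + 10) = l/(l + 5)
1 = 1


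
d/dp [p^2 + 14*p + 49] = 2*p + 14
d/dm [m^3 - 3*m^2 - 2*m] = 3*m^2 - 6*m - 2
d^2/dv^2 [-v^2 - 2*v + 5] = -2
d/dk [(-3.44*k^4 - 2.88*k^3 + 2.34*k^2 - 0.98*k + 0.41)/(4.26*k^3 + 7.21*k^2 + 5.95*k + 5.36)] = (-14.6544*k^6 - 49.6048*k^5 - 92.1372*k^4 - 99.676*k^3 - 30.5614*k^2 + 19.1726*k - 7.6923)/(18.1476*k^6 + 61.4292*k^5 + 102.6781*k^4 + 131.4662*k^3 + 112.6937*k^2 + 63.784*k + 28.7296)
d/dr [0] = 0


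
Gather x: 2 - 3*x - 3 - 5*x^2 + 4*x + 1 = -5*x^2 + x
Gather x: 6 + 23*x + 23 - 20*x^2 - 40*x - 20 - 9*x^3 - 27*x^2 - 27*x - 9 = -9*x^3 - 47*x^2 - 44*x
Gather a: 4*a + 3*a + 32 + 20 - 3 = 7*a + 49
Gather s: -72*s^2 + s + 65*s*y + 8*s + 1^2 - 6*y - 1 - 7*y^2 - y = -72*s^2 + s*(65*y + 9) - 7*y^2 - 7*y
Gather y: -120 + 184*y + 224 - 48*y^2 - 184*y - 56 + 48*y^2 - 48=0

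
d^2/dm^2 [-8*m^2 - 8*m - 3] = -16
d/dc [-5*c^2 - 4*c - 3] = -10*c - 4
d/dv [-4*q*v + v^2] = -4*q + 2*v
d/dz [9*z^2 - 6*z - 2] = 18*z - 6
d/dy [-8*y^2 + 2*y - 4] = 2 - 16*y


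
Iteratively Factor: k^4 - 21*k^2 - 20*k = (k - 5)*(k^3 + 5*k^2 + 4*k) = (k - 5)*(k + 1)*(k^2 + 4*k) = (k - 5)*(k + 1)*(k + 4)*(k)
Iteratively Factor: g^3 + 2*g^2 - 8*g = (g)*(g^2 + 2*g - 8) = g*(g + 4)*(g - 2)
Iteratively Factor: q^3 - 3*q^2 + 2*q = (q - 1)*(q^2 - 2*q) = (q - 2)*(q - 1)*(q)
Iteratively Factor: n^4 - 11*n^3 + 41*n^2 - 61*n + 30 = (n - 1)*(n^3 - 10*n^2 + 31*n - 30) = (n - 3)*(n - 1)*(n^2 - 7*n + 10) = (n - 3)*(n - 2)*(n - 1)*(n - 5)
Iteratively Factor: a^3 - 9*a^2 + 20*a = (a - 4)*(a^2 - 5*a) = a*(a - 4)*(a - 5)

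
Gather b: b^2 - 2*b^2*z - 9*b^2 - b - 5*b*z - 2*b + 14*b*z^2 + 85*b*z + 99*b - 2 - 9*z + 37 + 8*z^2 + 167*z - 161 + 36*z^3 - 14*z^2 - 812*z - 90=b^2*(-2*z - 8) + b*(14*z^2 + 80*z + 96) + 36*z^3 - 6*z^2 - 654*z - 216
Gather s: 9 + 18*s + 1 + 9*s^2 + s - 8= 9*s^2 + 19*s + 2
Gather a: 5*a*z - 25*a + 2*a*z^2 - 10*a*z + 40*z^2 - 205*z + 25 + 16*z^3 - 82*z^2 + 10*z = a*(2*z^2 - 5*z - 25) + 16*z^3 - 42*z^2 - 195*z + 25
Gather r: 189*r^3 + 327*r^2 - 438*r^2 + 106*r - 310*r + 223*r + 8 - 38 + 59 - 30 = 189*r^3 - 111*r^2 + 19*r - 1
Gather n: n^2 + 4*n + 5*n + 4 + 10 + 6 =n^2 + 9*n + 20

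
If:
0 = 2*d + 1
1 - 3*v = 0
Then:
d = -1/2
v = 1/3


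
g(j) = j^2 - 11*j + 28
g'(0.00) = -11.00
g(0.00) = 28.00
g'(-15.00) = -41.00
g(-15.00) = 418.00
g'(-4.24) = -19.48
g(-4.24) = 92.62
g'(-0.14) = -11.28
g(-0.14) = 29.56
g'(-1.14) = -13.28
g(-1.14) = 41.84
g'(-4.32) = -19.64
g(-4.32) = 94.18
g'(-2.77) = -16.54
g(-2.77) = 66.14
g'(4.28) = -2.44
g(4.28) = -0.76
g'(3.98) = -3.04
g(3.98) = 0.06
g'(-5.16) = -21.32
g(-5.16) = 111.39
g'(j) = 2*j - 11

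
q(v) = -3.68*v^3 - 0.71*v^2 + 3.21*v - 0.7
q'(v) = -11.04*v^2 - 1.42*v + 3.21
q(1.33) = -6.34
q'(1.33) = -18.21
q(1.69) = -15.07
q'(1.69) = -30.72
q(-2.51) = 44.96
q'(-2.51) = -62.78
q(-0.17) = -1.25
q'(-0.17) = 3.13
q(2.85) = -82.51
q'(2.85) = -90.51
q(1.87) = -21.24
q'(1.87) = -38.05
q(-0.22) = -1.40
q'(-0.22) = 2.99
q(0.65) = 0.08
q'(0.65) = -2.38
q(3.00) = -96.82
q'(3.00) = -100.41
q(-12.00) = 6217.58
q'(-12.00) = -1569.51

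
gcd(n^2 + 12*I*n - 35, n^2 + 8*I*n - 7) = n + 7*I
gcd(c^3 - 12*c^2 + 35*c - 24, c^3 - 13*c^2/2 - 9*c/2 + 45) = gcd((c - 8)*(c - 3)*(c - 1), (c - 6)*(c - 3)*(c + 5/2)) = c - 3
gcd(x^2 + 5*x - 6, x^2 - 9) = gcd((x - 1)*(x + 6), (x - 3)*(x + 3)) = 1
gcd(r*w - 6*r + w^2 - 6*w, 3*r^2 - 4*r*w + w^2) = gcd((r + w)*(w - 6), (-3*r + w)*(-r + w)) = 1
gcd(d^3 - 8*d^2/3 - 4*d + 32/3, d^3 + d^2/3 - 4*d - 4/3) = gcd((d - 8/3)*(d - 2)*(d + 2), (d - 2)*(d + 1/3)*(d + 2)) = d^2 - 4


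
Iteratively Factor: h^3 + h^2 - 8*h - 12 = (h + 2)*(h^2 - h - 6) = (h + 2)^2*(h - 3)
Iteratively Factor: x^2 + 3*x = (x + 3)*(x)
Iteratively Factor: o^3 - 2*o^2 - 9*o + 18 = (o + 3)*(o^2 - 5*o + 6) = (o - 2)*(o + 3)*(o - 3)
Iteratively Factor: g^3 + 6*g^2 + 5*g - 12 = (g + 3)*(g^2 + 3*g - 4) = (g - 1)*(g + 3)*(g + 4)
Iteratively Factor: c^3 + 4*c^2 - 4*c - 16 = (c + 2)*(c^2 + 2*c - 8) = (c + 2)*(c + 4)*(c - 2)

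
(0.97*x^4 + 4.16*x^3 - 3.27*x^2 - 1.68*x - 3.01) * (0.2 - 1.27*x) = -1.2319*x^5 - 5.0892*x^4 + 4.9849*x^3 + 1.4796*x^2 + 3.4867*x - 0.602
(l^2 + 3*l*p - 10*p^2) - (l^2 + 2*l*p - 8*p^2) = l*p - 2*p^2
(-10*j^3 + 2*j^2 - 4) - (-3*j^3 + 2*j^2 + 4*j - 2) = -7*j^3 - 4*j - 2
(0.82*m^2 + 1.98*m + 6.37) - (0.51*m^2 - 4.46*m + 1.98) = 0.31*m^2 + 6.44*m + 4.39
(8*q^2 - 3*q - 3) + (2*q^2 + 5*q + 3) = 10*q^2 + 2*q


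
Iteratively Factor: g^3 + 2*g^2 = (g)*(g^2 + 2*g) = g^2*(g + 2)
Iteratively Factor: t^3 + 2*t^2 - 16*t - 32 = (t - 4)*(t^2 + 6*t + 8) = (t - 4)*(t + 4)*(t + 2)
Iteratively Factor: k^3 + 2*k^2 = (k + 2)*(k^2) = k*(k + 2)*(k)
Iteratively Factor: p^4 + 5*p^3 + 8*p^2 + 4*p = (p)*(p^3 + 5*p^2 + 8*p + 4) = p*(p + 2)*(p^2 + 3*p + 2) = p*(p + 2)^2*(p + 1)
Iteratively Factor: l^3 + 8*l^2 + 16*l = (l)*(l^2 + 8*l + 16) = l*(l + 4)*(l + 4)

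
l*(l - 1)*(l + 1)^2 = l^4 + l^3 - l^2 - l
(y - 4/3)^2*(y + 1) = y^3 - 5*y^2/3 - 8*y/9 + 16/9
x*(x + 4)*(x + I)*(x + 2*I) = x^4 + 4*x^3 + 3*I*x^3 - 2*x^2 + 12*I*x^2 - 8*x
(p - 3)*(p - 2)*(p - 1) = p^3 - 6*p^2 + 11*p - 6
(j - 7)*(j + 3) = j^2 - 4*j - 21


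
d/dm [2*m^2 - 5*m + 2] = 4*m - 5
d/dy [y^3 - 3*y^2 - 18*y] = 3*y^2 - 6*y - 18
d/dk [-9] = 0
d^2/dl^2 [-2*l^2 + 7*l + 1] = -4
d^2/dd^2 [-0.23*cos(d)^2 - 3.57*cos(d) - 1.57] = 3.57*cos(d) + 0.46*cos(2*d)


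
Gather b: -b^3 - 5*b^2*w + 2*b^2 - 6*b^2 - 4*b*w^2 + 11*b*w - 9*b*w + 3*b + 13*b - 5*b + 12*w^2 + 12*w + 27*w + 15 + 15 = -b^3 + b^2*(-5*w - 4) + b*(-4*w^2 + 2*w + 11) + 12*w^2 + 39*w + 30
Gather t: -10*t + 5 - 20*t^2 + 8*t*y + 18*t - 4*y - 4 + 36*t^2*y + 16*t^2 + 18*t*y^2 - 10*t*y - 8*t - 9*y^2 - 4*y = t^2*(36*y - 4) + t*(18*y^2 - 2*y) - 9*y^2 - 8*y + 1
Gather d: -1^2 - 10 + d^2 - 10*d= d^2 - 10*d - 11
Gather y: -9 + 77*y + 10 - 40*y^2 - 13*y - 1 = -40*y^2 + 64*y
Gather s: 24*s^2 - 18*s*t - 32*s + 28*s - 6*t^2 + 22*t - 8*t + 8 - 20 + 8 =24*s^2 + s*(-18*t - 4) - 6*t^2 + 14*t - 4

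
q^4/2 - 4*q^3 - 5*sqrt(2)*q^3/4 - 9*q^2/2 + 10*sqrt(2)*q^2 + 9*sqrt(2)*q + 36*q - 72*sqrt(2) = (q/2 + sqrt(2))*(q - 8)*(q - 3*sqrt(2))*(q - 3*sqrt(2)/2)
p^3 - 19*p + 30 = (p - 3)*(p - 2)*(p + 5)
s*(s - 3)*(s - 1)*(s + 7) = s^4 + 3*s^3 - 25*s^2 + 21*s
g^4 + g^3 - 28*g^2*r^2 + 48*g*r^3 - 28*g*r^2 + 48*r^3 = (g + 1)*(g - 4*r)*(g - 2*r)*(g + 6*r)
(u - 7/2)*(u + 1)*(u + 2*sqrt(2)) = u^3 - 5*u^2/2 + 2*sqrt(2)*u^2 - 5*sqrt(2)*u - 7*u/2 - 7*sqrt(2)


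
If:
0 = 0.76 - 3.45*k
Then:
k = 0.22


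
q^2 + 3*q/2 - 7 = (q - 2)*(q + 7/2)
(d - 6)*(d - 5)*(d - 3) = d^3 - 14*d^2 + 63*d - 90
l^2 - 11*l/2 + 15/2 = (l - 3)*(l - 5/2)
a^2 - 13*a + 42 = (a - 7)*(a - 6)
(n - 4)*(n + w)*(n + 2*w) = n^3 + 3*n^2*w - 4*n^2 + 2*n*w^2 - 12*n*w - 8*w^2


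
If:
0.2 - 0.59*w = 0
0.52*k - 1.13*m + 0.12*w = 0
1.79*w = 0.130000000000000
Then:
No Solution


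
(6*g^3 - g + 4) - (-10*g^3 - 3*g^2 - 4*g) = 16*g^3 + 3*g^2 + 3*g + 4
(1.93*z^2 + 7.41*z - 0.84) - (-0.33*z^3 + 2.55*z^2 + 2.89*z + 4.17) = 0.33*z^3 - 0.62*z^2 + 4.52*z - 5.01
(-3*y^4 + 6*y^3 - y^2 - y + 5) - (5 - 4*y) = -3*y^4 + 6*y^3 - y^2 + 3*y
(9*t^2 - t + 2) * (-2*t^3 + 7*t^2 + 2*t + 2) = -18*t^5 + 65*t^4 + 7*t^3 + 30*t^2 + 2*t + 4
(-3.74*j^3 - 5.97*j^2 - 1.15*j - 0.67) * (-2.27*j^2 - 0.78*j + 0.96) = 8.4898*j^5 + 16.4691*j^4 + 3.6767*j^3 - 3.3133*j^2 - 0.5814*j - 0.6432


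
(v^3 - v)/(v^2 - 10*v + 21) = (v^3 - v)/(v^2 - 10*v + 21)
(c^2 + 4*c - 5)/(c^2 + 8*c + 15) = (c - 1)/(c + 3)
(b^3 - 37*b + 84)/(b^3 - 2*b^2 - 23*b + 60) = (b + 7)/(b + 5)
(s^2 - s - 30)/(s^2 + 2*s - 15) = (s - 6)/(s - 3)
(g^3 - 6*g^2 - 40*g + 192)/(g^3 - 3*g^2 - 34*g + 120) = (g - 8)/(g - 5)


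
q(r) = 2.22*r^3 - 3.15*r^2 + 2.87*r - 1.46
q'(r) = 6.66*r^2 - 6.3*r + 2.87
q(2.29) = 15.25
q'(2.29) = 23.37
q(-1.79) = -29.42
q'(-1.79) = 35.49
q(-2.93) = -92.75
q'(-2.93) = 78.50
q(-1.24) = -14.09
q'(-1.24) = 20.92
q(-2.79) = -82.20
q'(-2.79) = 72.29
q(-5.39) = -456.08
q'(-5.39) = 230.31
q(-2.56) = -66.70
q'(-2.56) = 62.64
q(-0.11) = -1.82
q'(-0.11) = 3.64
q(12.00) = 3415.54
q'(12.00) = 886.31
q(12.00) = 3415.54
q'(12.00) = 886.31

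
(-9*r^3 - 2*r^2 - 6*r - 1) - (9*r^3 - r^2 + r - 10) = -18*r^3 - r^2 - 7*r + 9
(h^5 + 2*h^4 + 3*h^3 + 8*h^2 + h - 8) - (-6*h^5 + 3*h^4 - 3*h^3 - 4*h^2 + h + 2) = 7*h^5 - h^4 + 6*h^3 + 12*h^2 - 10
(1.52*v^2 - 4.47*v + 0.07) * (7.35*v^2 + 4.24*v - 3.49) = 11.172*v^4 - 26.4097*v^3 - 23.7431*v^2 + 15.8971*v - 0.2443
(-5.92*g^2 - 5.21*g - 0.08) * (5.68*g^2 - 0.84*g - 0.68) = -33.6256*g^4 - 24.62*g^3 + 7.9476*g^2 + 3.61*g + 0.0544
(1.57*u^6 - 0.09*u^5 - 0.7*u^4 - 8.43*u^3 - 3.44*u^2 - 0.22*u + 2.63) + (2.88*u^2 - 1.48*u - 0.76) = 1.57*u^6 - 0.09*u^5 - 0.7*u^4 - 8.43*u^3 - 0.56*u^2 - 1.7*u + 1.87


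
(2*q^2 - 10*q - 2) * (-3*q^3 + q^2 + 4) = -6*q^5 + 32*q^4 - 4*q^3 + 6*q^2 - 40*q - 8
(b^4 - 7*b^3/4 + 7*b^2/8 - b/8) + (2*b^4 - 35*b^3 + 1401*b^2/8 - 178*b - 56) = 3*b^4 - 147*b^3/4 + 176*b^2 - 1425*b/8 - 56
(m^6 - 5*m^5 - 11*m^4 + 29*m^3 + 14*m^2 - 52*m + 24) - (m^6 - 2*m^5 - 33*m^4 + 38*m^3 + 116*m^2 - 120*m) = -3*m^5 + 22*m^4 - 9*m^3 - 102*m^2 + 68*m + 24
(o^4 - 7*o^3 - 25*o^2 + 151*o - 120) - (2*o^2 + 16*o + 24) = o^4 - 7*o^3 - 27*o^2 + 135*o - 144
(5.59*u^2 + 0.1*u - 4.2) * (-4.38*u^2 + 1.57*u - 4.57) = -24.4842*u^4 + 8.3383*u^3 - 6.9933*u^2 - 7.051*u + 19.194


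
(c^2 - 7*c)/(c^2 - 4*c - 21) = c/(c + 3)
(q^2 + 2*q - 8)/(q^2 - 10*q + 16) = (q + 4)/(q - 8)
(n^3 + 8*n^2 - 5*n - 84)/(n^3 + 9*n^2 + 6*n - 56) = (n - 3)/(n - 2)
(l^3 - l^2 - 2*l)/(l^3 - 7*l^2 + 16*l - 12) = l*(l + 1)/(l^2 - 5*l + 6)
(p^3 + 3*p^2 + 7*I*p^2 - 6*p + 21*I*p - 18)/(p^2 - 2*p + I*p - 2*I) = (p^2 + p*(3 + 6*I) + 18*I)/(p - 2)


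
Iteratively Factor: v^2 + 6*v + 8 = (v + 2)*(v + 4)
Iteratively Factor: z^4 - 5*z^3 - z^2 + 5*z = (z + 1)*(z^3 - 6*z^2 + 5*z) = z*(z + 1)*(z^2 - 6*z + 5) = z*(z - 5)*(z + 1)*(z - 1)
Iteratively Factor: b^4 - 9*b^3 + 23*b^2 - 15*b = (b - 1)*(b^3 - 8*b^2 + 15*b) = b*(b - 1)*(b^2 - 8*b + 15) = b*(b - 3)*(b - 1)*(b - 5)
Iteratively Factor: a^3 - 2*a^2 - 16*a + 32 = (a + 4)*(a^2 - 6*a + 8) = (a - 2)*(a + 4)*(a - 4)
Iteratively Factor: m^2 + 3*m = (m + 3)*(m)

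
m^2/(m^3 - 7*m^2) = 1/(m - 7)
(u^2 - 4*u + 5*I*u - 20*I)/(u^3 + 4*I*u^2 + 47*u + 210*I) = (u - 4)/(u^2 - I*u + 42)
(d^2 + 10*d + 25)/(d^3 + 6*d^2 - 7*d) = (d^2 + 10*d + 25)/(d*(d^2 + 6*d - 7))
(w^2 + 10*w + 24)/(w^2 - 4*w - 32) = (w + 6)/(w - 8)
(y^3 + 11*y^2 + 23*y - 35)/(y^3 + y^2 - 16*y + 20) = (y^2 + 6*y - 7)/(y^2 - 4*y + 4)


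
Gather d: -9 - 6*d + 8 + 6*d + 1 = 0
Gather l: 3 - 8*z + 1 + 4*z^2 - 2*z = 4*z^2 - 10*z + 4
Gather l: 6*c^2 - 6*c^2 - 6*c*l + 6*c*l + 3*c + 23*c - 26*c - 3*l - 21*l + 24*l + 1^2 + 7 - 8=0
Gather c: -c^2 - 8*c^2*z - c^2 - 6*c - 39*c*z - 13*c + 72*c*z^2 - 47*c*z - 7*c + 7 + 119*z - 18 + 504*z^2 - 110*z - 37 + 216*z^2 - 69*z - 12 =c^2*(-8*z - 2) + c*(72*z^2 - 86*z - 26) + 720*z^2 - 60*z - 60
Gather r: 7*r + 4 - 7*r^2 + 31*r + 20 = -7*r^2 + 38*r + 24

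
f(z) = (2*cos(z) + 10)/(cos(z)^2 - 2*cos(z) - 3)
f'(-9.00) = 104.25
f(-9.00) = -23.53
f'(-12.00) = 0.15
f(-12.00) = -2.94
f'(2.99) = -2296.40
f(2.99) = -175.40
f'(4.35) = 4.16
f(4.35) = -4.29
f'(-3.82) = -25.42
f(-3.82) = -10.09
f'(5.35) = 0.08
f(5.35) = -2.92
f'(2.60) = -50.20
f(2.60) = -15.01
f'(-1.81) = 2.97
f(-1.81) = -3.86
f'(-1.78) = 2.74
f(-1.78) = -3.77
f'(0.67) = 0.12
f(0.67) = -2.93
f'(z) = (2*sin(z)*cos(z) - 2*sin(z))*(2*cos(z) + 10)/(cos(z)^2 - 2*cos(z) - 3)^2 - 2*sin(z)/(cos(z)^2 - 2*cos(z) - 3) = 2*(cos(z)^2 + 10*cos(z) - 7)*sin(z)/(sin(z)^2 + 2*cos(z) + 2)^2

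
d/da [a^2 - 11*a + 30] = 2*a - 11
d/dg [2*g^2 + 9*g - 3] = 4*g + 9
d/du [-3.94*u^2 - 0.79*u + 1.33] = -7.88*u - 0.79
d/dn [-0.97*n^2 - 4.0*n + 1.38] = -1.94*n - 4.0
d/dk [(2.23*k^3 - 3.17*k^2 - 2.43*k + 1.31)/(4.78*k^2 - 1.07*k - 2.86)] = (10.6594*k^4 - 4.7722*k^3 - 4.1261*k^2 + 5.6088*k + 8.3515)/(22.8484*k^4 - 10.2292*k^3 - 26.1967*k^2 + 6.1204*k + 8.1796)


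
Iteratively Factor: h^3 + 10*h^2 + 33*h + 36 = (h + 3)*(h^2 + 7*h + 12) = (h + 3)^2*(h + 4)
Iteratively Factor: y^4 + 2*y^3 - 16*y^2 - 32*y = (y)*(y^3 + 2*y^2 - 16*y - 32) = y*(y + 2)*(y^2 - 16) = y*(y + 2)*(y + 4)*(y - 4)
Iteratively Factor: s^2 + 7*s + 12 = (s + 4)*(s + 3)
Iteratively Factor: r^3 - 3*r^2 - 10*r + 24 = (r + 3)*(r^2 - 6*r + 8) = (r - 4)*(r + 3)*(r - 2)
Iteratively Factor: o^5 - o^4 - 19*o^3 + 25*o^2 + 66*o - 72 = (o - 1)*(o^4 - 19*o^2 + 6*o + 72) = (o - 3)*(o - 1)*(o^3 + 3*o^2 - 10*o - 24) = (o - 3)^2*(o - 1)*(o^2 + 6*o + 8) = (o - 3)^2*(o - 1)*(o + 2)*(o + 4)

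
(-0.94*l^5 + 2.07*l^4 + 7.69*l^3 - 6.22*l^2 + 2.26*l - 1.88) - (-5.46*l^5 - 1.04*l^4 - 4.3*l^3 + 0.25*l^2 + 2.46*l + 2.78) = 4.52*l^5 + 3.11*l^4 + 11.99*l^3 - 6.47*l^2 - 0.2*l - 4.66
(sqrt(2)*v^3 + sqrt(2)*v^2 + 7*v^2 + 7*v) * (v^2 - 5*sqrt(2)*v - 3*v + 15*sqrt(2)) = sqrt(2)*v^5 - 3*v^4 - 2*sqrt(2)*v^4 - 38*sqrt(2)*v^3 + 6*v^3 + 9*v^2 + 70*sqrt(2)*v^2 + 105*sqrt(2)*v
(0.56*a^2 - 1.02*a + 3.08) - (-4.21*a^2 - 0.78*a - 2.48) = 4.77*a^2 - 0.24*a + 5.56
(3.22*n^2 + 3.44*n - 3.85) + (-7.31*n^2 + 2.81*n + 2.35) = -4.09*n^2 + 6.25*n - 1.5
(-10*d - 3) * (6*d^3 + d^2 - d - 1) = -60*d^4 - 28*d^3 + 7*d^2 + 13*d + 3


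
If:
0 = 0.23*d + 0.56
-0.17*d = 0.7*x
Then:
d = -2.43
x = 0.59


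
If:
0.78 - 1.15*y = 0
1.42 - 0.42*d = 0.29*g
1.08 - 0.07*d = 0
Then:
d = 15.43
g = -17.45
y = 0.68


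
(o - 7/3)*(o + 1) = o^2 - 4*o/3 - 7/3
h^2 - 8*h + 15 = (h - 5)*(h - 3)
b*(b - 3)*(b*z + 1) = b^3*z - 3*b^2*z + b^2 - 3*b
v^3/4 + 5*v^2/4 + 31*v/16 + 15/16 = (v/4 + 1/4)*(v + 3/2)*(v + 5/2)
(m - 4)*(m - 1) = m^2 - 5*m + 4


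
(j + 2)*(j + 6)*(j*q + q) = j^3*q + 9*j^2*q + 20*j*q + 12*q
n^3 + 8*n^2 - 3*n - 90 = (n - 3)*(n + 5)*(n + 6)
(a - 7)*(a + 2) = a^2 - 5*a - 14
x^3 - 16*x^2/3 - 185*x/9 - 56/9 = (x - 8)*(x + 1/3)*(x + 7/3)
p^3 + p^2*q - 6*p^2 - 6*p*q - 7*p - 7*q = (p - 7)*(p + 1)*(p + q)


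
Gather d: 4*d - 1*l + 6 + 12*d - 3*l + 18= 16*d - 4*l + 24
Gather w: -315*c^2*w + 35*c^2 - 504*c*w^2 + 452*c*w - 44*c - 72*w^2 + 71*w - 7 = 35*c^2 - 44*c + w^2*(-504*c - 72) + w*(-315*c^2 + 452*c + 71) - 7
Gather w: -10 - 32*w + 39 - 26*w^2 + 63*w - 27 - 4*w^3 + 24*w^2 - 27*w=-4*w^3 - 2*w^2 + 4*w + 2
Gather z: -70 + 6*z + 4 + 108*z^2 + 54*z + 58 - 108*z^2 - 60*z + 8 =0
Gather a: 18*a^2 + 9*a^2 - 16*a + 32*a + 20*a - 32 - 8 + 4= 27*a^2 + 36*a - 36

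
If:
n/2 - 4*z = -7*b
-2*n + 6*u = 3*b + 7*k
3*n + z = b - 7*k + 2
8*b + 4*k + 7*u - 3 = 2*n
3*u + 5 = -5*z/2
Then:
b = -10238/8565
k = 12328/8565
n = -19676/8565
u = 541/1713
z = -6792/2855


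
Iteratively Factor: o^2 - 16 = (o + 4)*(o - 4)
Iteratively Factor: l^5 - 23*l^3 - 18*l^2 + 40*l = (l - 5)*(l^4 + 5*l^3 + 2*l^2 - 8*l) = (l - 5)*(l + 4)*(l^3 + l^2 - 2*l) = (l - 5)*(l + 2)*(l + 4)*(l^2 - l) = l*(l - 5)*(l + 2)*(l + 4)*(l - 1)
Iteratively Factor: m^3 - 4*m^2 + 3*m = (m - 3)*(m^2 - m) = m*(m - 3)*(m - 1)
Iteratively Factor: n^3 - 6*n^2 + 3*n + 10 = (n + 1)*(n^2 - 7*n + 10) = (n - 5)*(n + 1)*(n - 2)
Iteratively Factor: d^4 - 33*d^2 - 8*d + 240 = (d + 4)*(d^3 - 4*d^2 - 17*d + 60) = (d - 3)*(d + 4)*(d^2 - d - 20) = (d - 5)*(d - 3)*(d + 4)*(d + 4)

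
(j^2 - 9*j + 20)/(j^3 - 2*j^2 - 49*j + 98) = (j^2 - 9*j + 20)/(j^3 - 2*j^2 - 49*j + 98)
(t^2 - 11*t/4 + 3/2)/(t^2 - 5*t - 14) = (-4*t^2 + 11*t - 6)/(4*(-t^2 + 5*t + 14))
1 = 1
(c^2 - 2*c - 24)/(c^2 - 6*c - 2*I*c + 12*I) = (c + 4)/(c - 2*I)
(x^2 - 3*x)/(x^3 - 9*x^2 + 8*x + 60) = x*(x - 3)/(x^3 - 9*x^2 + 8*x + 60)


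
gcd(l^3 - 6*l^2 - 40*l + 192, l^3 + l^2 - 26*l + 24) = l^2 + 2*l - 24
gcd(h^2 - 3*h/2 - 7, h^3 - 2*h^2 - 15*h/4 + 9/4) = 1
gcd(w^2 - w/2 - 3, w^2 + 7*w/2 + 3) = w + 3/2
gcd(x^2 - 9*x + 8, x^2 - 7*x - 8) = x - 8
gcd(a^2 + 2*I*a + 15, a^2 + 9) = a - 3*I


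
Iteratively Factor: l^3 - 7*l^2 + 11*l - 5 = (l - 1)*(l^2 - 6*l + 5) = (l - 5)*(l - 1)*(l - 1)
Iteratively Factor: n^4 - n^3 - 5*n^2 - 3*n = (n + 1)*(n^3 - 2*n^2 - 3*n) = (n - 3)*(n + 1)*(n^2 + n) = n*(n - 3)*(n + 1)*(n + 1)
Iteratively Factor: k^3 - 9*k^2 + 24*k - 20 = (k - 5)*(k^2 - 4*k + 4) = (k - 5)*(k - 2)*(k - 2)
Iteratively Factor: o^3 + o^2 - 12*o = (o + 4)*(o^2 - 3*o) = o*(o + 4)*(o - 3)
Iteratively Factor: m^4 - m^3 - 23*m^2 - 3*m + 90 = (m + 3)*(m^3 - 4*m^2 - 11*m + 30) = (m + 3)^2*(m^2 - 7*m + 10) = (m - 5)*(m + 3)^2*(m - 2)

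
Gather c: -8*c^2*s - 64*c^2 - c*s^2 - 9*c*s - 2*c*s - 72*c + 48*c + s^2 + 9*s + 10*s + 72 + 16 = c^2*(-8*s - 64) + c*(-s^2 - 11*s - 24) + s^2 + 19*s + 88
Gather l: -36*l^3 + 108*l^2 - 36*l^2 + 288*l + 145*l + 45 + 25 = -36*l^3 + 72*l^2 + 433*l + 70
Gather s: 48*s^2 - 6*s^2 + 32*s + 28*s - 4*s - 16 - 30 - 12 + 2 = 42*s^2 + 56*s - 56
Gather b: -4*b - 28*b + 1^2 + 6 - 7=-32*b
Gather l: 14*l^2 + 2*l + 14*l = 14*l^2 + 16*l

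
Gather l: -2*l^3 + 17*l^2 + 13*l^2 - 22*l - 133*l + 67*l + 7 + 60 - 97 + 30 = -2*l^3 + 30*l^2 - 88*l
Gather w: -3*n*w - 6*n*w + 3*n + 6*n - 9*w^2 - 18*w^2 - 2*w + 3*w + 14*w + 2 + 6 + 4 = 9*n - 27*w^2 + w*(15 - 9*n) + 12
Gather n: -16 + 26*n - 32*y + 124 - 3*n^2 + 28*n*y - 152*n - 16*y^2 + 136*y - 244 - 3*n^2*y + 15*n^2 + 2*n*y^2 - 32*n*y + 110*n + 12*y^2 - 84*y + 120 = n^2*(12 - 3*y) + n*(2*y^2 - 4*y - 16) - 4*y^2 + 20*y - 16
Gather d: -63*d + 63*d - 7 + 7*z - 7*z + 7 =0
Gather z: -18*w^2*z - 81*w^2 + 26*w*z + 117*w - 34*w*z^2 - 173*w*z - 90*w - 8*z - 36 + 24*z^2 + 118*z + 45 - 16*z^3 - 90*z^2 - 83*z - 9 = -81*w^2 + 27*w - 16*z^3 + z^2*(-34*w - 66) + z*(-18*w^2 - 147*w + 27)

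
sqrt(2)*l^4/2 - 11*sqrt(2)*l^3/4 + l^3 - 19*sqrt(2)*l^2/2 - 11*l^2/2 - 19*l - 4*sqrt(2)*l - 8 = (l - 8)*(l + 1/2)*(l + 2)*(sqrt(2)*l/2 + 1)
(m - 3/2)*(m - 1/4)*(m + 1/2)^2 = m^4 - 3*m^3/4 - 9*m^2/8 - m/16 + 3/32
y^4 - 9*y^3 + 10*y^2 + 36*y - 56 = (y - 7)*(y - 2)^2*(y + 2)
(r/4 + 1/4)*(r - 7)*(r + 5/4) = r^3/4 - 19*r^2/16 - 29*r/8 - 35/16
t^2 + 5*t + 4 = (t + 1)*(t + 4)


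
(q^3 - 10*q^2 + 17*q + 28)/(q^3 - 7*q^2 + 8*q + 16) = (q - 7)/(q - 4)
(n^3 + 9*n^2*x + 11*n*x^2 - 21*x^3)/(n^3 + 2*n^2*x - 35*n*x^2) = (-n^2 - 2*n*x + 3*x^2)/(n*(-n + 5*x))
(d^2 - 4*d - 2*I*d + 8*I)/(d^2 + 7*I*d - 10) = (d^2 - 4*d - 2*I*d + 8*I)/(d^2 + 7*I*d - 10)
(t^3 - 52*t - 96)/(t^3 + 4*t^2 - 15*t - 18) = (t^2 - 6*t - 16)/(t^2 - 2*t - 3)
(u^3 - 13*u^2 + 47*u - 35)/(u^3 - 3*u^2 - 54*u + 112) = (u^3 - 13*u^2 + 47*u - 35)/(u^3 - 3*u^2 - 54*u + 112)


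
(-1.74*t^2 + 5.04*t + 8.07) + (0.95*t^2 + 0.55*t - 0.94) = -0.79*t^2 + 5.59*t + 7.13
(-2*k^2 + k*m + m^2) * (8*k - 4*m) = -16*k^3 + 16*k^2*m + 4*k*m^2 - 4*m^3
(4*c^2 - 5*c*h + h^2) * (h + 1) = 4*c^2*h + 4*c^2 - 5*c*h^2 - 5*c*h + h^3 + h^2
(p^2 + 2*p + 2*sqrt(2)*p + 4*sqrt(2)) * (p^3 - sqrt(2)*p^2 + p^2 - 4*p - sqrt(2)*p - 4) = p^5 + sqrt(2)*p^4 + 3*p^4 - 6*p^3 + 3*sqrt(2)*p^3 - 24*p^2 - 6*sqrt(2)*p^2 - 24*sqrt(2)*p - 16*p - 16*sqrt(2)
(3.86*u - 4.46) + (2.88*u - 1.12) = 6.74*u - 5.58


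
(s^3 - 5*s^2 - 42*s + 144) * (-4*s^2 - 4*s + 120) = -4*s^5 + 16*s^4 + 308*s^3 - 1008*s^2 - 5616*s + 17280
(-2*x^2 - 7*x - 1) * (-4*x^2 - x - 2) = 8*x^4 + 30*x^3 + 15*x^2 + 15*x + 2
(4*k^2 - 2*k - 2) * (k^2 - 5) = 4*k^4 - 2*k^3 - 22*k^2 + 10*k + 10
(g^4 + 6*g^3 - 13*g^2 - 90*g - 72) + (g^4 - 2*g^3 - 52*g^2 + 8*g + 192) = 2*g^4 + 4*g^3 - 65*g^2 - 82*g + 120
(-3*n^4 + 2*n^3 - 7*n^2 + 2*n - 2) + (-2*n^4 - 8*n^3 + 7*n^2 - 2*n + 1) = -5*n^4 - 6*n^3 - 1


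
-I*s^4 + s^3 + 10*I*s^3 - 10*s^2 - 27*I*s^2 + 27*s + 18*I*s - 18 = (s - 6)*(s - 3)*(s - 1)*(-I*s + 1)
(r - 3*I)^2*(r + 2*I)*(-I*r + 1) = -I*r^4 - 3*r^3 - 7*I*r^2 - 15*r - 18*I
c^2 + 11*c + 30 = (c + 5)*(c + 6)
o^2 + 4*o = o*(o + 4)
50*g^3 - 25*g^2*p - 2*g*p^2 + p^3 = (-5*g + p)*(-2*g + p)*(5*g + p)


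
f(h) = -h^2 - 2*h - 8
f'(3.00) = -8.00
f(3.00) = -23.00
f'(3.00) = -8.00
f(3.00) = -23.00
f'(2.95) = -7.90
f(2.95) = -22.60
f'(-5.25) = 8.50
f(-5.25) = -25.06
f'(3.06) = -8.12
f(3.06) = -23.48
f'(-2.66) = 3.32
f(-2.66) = -9.76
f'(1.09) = -4.18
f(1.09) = -11.37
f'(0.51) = -3.02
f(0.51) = -9.28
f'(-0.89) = -0.22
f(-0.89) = -7.01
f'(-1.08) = 0.16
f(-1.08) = -7.01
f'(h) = -2*h - 2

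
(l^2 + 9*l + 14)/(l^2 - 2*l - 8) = (l + 7)/(l - 4)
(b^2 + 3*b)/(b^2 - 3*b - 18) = b/(b - 6)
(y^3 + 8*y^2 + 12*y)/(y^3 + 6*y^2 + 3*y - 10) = y*(y + 6)/(y^2 + 4*y - 5)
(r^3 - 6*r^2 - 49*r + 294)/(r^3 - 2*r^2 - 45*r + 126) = (r - 7)/(r - 3)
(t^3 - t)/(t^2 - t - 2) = t*(t - 1)/(t - 2)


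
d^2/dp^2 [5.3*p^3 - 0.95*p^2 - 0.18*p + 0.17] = 31.8*p - 1.9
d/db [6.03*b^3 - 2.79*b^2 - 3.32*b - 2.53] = 18.09*b^2 - 5.58*b - 3.32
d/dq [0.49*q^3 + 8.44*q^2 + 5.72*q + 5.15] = 1.47*q^2 + 16.88*q + 5.72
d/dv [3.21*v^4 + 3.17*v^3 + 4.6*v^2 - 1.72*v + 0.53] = 12.84*v^3 + 9.51*v^2 + 9.2*v - 1.72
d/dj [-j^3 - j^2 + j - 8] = -3*j^2 - 2*j + 1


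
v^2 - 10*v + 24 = (v - 6)*(v - 4)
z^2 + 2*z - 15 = (z - 3)*(z + 5)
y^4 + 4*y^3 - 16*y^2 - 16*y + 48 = (y - 2)^2*(y + 2)*(y + 6)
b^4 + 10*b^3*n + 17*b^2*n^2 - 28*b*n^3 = b*(b - n)*(b + 4*n)*(b + 7*n)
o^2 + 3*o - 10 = (o - 2)*(o + 5)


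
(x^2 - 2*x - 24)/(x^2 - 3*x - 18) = (x + 4)/(x + 3)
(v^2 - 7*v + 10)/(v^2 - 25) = (v - 2)/(v + 5)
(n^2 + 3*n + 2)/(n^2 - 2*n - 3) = (n + 2)/(n - 3)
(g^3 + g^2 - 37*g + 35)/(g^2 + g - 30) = (g^2 + 6*g - 7)/(g + 6)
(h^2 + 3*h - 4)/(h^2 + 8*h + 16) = (h - 1)/(h + 4)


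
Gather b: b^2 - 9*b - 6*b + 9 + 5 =b^2 - 15*b + 14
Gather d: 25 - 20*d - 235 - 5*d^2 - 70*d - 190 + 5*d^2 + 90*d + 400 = 0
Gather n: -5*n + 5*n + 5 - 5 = 0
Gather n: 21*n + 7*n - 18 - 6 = 28*n - 24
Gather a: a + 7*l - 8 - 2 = a + 7*l - 10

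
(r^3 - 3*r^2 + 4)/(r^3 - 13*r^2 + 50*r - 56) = (r^2 - r - 2)/(r^2 - 11*r + 28)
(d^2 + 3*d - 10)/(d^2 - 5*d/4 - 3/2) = 4*(d + 5)/(4*d + 3)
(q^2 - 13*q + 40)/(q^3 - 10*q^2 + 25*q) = (q - 8)/(q*(q - 5))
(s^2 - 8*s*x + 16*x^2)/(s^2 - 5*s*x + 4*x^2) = (-s + 4*x)/(-s + x)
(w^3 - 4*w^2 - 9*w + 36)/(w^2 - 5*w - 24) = (w^2 - 7*w + 12)/(w - 8)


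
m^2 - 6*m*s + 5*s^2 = (m - 5*s)*(m - s)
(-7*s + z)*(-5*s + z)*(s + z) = 35*s^3 + 23*s^2*z - 11*s*z^2 + z^3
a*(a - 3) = a^2 - 3*a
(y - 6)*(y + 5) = y^2 - y - 30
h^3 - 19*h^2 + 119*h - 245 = (h - 7)^2*(h - 5)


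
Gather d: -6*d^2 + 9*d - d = -6*d^2 + 8*d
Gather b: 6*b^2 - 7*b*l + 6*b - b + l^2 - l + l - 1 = 6*b^2 + b*(5 - 7*l) + l^2 - 1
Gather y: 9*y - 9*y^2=-9*y^2 + 9*y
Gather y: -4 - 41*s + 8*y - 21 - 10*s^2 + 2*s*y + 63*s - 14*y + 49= -10*s^2 + 22*s + y*(2*s - 6) + 24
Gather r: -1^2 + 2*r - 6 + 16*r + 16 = 18*r + 9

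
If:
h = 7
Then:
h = 7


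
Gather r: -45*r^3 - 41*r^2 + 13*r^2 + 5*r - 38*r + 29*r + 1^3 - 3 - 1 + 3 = -45*r^3 - 28*r^2 - 4*r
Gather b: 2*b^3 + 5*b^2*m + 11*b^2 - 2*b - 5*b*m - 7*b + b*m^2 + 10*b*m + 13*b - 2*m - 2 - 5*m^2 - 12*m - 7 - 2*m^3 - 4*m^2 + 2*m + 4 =2*b^3 + b^2*(5*m + 11) + b*(m^2 + 5*m + 4) - 2*m^3 - 9*m^2 - 12*m - 5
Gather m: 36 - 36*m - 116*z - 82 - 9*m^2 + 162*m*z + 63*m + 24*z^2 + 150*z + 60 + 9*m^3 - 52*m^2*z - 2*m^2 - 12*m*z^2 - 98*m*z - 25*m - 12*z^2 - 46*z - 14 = 9*m^3 + m^2*(-52*z - 11) + m*(-12*z^2 + 64*z + 2) + 12*z^2 - 12*z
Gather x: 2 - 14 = -12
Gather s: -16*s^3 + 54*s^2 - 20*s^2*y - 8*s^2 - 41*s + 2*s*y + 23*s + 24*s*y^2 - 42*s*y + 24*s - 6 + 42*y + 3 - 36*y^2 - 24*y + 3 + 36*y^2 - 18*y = -16*s^3 + s^2*(46 - 20*y) + s*(24*y^2 - 40*y + 6)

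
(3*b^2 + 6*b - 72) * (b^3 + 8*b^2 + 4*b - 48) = 3*b^5 + 30*b^4 - 12*b^3 - 696*b^2 - 576*b + 3456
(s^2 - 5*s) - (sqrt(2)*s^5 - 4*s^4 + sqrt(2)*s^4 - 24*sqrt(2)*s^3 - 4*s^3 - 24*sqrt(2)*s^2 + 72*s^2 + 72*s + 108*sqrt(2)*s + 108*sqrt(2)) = -sqrt(2)*s^5 - sqrt(2)*s^4 + 4*s^4 + 4*s^3 + 24*sqrt(2)*s^3 - 71*s^2 + 24*sqrt(2)*s^2 - 108*sqrt(2)*s - 77*s - 108*sqrt(2)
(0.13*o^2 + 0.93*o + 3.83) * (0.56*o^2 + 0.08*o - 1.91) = 0.0728*o^4 + 0.5312*o^3 + 1.9709*o^2 - 1.4699*o - 7.3153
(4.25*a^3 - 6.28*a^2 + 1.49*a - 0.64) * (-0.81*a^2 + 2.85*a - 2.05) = -3.4425*a^5 + 17.1993*a^4 - 27.8174*a^3 + 17.6389*a^2 - 4.8785*a + 1.312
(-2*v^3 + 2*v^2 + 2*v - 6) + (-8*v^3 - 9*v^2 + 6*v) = -10*v^3 - 7*v^2 + 8*v - 6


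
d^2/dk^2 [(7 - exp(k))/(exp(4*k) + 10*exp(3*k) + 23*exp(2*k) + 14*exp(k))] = (-9*exp(7*k) + 2*exp(6*k) + 1164*exp(5*k) + 7668*exp(4*k) + 17643*exp(3*k) + 17094*exp(2*k) + 6762*exp(k) + 1372)*exp(-k)/(exp(9*k) + 30*exp(8*k) + 369*exp(7*k) + 2422*exp(6*k) + 9327*exp(5*k) + 22002*exp(4*k) + 32075*exp(3*k) + 28098*exp(2*k) + 13524*exp(k) + 2744)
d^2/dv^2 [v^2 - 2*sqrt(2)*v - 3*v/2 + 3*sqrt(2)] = 2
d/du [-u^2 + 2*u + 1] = 2 - 2*u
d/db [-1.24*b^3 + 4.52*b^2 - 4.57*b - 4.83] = -3.72*b^2 + 9.04*b - 4.57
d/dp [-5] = 0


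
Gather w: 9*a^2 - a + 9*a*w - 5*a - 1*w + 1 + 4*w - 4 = 9*a^2 - 6*a + w*(9*a + 3) - 3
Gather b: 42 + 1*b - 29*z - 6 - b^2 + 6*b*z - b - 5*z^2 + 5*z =-b^2 + 6*b*z - 5*z^2 - 24*z + 36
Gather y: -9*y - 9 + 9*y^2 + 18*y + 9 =9*y^2 + 9*y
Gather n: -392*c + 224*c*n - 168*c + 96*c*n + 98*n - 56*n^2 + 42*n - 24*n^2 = -560*c - 80*n^2 + n*(320*c + 140)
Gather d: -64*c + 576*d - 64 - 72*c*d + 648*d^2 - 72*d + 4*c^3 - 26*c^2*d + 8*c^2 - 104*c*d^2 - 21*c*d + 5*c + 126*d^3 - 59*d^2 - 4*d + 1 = 4*c^3 + 8*c^2 - 59*c + 126*d^3 + d^2*(589 - 104*c) + d*(-26*c^2 - 93*c + 500) - 63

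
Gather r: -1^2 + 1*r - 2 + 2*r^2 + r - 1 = 2*r^2 + 2*r - 4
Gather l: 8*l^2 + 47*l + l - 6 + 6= 8*l^2 + 48*l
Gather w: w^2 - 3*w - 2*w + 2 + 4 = w^2 - 5*w + 6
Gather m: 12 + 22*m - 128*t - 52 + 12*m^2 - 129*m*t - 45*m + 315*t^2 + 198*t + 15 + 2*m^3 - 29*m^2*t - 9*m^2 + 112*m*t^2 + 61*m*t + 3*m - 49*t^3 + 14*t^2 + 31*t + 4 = 2*m^3 + m^2*(3 - 29*t) + m*(112*t^2 - 68*t - 20) - 49*t^3 + 329*t^2 + 101*t - 21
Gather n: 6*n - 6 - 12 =6*n - 18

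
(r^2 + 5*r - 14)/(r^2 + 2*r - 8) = (r + 7)/(r + 4)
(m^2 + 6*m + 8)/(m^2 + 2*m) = (m + 4)/m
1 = 1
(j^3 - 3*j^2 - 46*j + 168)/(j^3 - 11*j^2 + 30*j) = (j^2 + 3*j - 28)/(j*(j - 5))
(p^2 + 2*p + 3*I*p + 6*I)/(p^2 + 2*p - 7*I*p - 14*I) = (p + 3*I)/(p - 7*I)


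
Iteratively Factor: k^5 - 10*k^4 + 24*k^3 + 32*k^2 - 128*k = (k - 4)*(k^4 - 6*k^3 + 32*k) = (k - 4)^2*(k^3 - 2*k^2 - 8*k) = k*(k - 4)^2*(k^2 - 2*k - 8) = k*(k - 4)^2*(k + 2)*(k - 4)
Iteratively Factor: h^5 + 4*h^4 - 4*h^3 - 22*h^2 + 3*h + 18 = (h + 3)*(h^4 + h^3 - 7*h^2 - h + 6) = (h + 1)*(h + 3)*(h^3 - 7*h + 6) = (h + 1)*(h + 3)^2*(h^2 - 3*h + 2) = (h - 2)*(h + 1)*(h + 3)^2*(h - 1)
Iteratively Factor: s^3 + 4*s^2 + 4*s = (s)*(s^2 + 4*s + 4) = s*(s + 2)*(s + 2)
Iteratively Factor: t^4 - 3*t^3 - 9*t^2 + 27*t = (t - 3)*(t^3 - 9*t) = (t - 3)^2*(t^2 + 3*t) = t*(t - 3)^2*(t + 3)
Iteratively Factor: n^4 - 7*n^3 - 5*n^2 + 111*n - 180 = (n + 4)*(n^3 - 11*n^2 + 39*n - 45) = (n - 3)*(n + 4)*(n^2 - 8*n + 15) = (n - 5)*(n - 3)*(n + 4)*(n - 3)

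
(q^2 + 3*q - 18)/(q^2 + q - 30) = (q - 3)/(q - 5)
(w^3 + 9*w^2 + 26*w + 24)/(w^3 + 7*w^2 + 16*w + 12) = (w + 4)/(w + 2)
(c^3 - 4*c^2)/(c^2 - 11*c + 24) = c^2*(c - 4)/(c^2 - 11*c + 24)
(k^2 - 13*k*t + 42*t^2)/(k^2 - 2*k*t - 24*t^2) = (k - 7*t)/(k + 4*t)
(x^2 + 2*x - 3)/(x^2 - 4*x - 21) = (x - 1)/(x - 7)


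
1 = 1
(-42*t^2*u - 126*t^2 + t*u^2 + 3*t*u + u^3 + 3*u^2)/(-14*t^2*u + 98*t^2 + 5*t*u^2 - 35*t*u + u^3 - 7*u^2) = (6*t*u + 18*t - u^2 - 3*u)/(2*t*u - 14*t - u^2 + 7*u)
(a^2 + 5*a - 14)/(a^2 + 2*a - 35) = (a - 2)/(a - 5)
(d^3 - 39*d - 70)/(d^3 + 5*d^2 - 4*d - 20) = (d - 7)/(d - 2)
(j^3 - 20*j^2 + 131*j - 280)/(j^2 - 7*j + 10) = (j^2 - 15*j + 56)/(j - 2)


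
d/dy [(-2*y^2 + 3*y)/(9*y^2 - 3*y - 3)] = (-7*y^2 + 4*y - 3)/(3*(9*y^4 - 6*y^3 - 5*y^2 + 2*y + 1))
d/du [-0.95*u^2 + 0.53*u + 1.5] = 0.53 - 1.9*u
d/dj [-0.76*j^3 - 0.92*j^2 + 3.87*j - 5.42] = -2.28*j^2 - 1.84*j + 3.87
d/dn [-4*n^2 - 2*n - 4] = -8*n - 2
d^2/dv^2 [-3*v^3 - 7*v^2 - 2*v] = -18*v - 14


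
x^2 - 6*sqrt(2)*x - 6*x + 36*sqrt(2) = (x - 6)*(x - 6*sqrt(2))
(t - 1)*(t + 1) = t^2 - 1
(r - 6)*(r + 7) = r^2 + r - 42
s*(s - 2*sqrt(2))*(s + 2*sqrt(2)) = s^3 - 8*s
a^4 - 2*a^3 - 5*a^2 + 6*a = a*(a - 3)*(a - 1)*(a + 2)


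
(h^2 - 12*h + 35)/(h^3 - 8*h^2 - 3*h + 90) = (h - 7)/(h^2 - 3*h - 18)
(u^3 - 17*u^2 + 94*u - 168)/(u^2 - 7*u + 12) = (u^2 - 13*u + 42)/(u - 3)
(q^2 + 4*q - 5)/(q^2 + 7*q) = (q^2 + 4*q - 5)/(q*(q + 7))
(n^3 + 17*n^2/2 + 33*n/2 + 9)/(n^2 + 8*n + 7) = (n^2 + 15*n/2 + 9)/(n + 7)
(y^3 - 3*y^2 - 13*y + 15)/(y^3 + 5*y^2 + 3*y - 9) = (y - 5)/(y + 3)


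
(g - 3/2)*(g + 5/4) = g^2 - g/4 - 15/8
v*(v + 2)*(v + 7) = v^3 + 9*v^2 + 14*v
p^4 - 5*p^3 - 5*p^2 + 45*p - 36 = (p - 4)*(p - 3)*(p - 1)*(p + 3)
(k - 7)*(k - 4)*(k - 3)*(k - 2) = k^4 - 16*k^3 + 89*k^2 - 206*k + 168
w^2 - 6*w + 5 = (w - 5)*(w - 1)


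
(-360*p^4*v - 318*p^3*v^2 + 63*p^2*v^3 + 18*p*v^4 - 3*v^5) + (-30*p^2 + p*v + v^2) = -360*p^4*v - 318*p^3*v^2 + 63*p^2*v^3 - 30*p^2 + 18*p*v^4 + p*v - 3*v^5 + v^2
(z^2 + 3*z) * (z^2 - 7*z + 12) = z^4 - 4*z^3 - 9*z^2 + 36*z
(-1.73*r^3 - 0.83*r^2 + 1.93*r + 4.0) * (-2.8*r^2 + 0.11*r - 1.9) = 4.844*r^5 + 2.1337*r^4 - 2.2083*r^3 - 9.4107*r^2 - 3.227*r - 7.6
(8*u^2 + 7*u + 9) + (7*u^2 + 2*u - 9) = 15*u^2 + 9*u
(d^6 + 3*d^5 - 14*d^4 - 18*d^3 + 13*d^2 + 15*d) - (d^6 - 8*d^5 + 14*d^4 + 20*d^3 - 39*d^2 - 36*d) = 11*d^5 - 28*d^4 - 38*d^3 + 52*d^2 + 51*d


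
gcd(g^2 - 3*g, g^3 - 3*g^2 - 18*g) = g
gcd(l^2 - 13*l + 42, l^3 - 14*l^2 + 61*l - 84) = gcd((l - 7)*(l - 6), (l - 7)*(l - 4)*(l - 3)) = l - 7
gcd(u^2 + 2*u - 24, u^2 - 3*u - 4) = u - 4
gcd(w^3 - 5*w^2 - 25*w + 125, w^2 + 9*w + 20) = w + 5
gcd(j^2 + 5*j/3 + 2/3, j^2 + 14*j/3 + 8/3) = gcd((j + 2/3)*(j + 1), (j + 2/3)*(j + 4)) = j + 2/3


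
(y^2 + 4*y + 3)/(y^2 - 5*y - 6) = (y + 3)/(y - 6)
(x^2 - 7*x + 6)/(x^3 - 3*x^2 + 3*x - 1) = (x - 6)/(x^2 - 2*x + 1)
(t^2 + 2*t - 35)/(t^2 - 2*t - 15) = (t + 7)/(t + 3)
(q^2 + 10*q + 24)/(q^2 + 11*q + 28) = (q + 6)/(q + 7)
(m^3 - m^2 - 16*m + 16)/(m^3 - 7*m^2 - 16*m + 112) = (m - 1)/(m - 7)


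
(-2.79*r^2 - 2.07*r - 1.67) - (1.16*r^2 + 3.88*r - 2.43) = -3.95*r^2 - 5.95*r + 0.76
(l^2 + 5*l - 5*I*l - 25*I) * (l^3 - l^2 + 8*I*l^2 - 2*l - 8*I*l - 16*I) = l^5 + 4*l^4 + 3*I*l^4 + 33*l^3 + 12*I*l^3 + 150*l^2 - 21*I*l^2 - 280*l - 30*I*l - 400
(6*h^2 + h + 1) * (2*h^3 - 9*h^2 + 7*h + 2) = 12*h^5 - 52*h^4 + 35*h^3 + 10*h^2 + 9*h + 2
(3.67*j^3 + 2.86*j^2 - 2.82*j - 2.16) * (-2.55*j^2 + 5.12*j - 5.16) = -9.3585*j^5 + 11.4974*j^4 + 2.897*j^3 - 23.688*j^2 + 3.492*j + 11.1456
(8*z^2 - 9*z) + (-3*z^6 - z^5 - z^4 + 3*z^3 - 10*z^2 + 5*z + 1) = -3*z^6 - z^5 - z^4 + 3*z^3 - 2*z^2 - 4*z + 1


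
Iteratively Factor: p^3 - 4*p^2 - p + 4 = (p - 4)*(p^2 - 1) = (p - 4)*(p + 1)*(p - 1)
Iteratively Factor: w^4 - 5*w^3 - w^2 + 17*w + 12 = (w + 1)*(w^3 - 6*w^2 + 5*w + 12) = (w + 1)^2*(w^2 - 7*w + 12) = (w - 4)*(w + 1)^2*(w - 3)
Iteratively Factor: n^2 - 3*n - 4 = (n + 1)*(n - 4)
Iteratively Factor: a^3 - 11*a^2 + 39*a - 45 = (a - 5)*(a^2 - 6*a + 9) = (a - 5)*(a - 3)*(a - 3)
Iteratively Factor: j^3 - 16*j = (j)*(j^2 - 16) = j*(j + 4)*(j - 4)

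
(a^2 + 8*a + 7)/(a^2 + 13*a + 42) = (a + 1)/(a + 6)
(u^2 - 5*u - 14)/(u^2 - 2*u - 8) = (u - 7)/(u - 4)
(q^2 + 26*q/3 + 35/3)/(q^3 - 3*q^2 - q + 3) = (q^2 + 26*q/3 + 35/3)/(q^3 - 3*q^2 - q + 3)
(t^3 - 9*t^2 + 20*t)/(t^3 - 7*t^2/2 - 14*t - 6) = 2*t*(-t^2 + 9*t - 20)/(-2*t^3 + 7*t^2 + 28*t + 12)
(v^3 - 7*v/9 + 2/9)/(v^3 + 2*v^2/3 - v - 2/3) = (9*v^2 - 9*v + 2)/(3*(3*v^2 - v - 2))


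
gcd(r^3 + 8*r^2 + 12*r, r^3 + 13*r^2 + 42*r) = r^2 + 6*r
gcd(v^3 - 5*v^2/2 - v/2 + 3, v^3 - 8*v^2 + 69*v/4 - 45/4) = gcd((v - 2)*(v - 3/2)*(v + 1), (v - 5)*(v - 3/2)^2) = v - 3/2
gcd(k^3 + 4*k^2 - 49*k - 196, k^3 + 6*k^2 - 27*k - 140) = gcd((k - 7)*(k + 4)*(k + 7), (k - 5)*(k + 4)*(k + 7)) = k^2 + 11*k + 28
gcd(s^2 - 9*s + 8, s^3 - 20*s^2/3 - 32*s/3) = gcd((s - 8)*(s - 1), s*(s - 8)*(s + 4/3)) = s - 8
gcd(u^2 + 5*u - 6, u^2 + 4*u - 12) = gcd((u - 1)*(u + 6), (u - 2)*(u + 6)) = u + 6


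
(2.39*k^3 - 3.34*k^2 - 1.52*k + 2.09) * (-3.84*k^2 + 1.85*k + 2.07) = -9.1776*k^5 + 17.2471*k^4 + 4.6051*k^3 - 17.7514*k^2 + 0.7201*k + 4.3263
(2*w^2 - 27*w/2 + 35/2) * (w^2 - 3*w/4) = 2*w^4 - 15*w^3 + 221*w^2/8 - 105*w/8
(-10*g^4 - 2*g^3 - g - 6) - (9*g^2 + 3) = -10*g^4 - 2*g^3 - 9*g^2 - g - 9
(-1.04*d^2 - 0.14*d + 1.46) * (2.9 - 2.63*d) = 2.7352*d^3 - 2.6478*d^2 - 4.2458*d + 4.234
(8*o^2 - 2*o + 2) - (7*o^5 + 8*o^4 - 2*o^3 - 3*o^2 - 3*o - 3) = -7*o^5 - 8*o^4 + 2*o^3 + 11*o^2 + o + 5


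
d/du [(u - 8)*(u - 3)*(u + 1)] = 3*u^2 - 20*u + 13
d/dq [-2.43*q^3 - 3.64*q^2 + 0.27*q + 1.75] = -7.29*q^2 - 7.28*q + 0.27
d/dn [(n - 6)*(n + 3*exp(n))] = n + (n - 6)*(3*exp(n) + 1) + 3*exp(n)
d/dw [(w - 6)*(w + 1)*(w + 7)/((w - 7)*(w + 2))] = (w^4 - 10*w^3 - 11*w^2 + 28*w + 364)/(w^4 - 10*w^3 - 3*w^2 + 140*w + 196)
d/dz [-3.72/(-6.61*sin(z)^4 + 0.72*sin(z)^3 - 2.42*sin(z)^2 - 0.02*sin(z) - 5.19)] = (-98.3568*sin(z)^3 + 8.0352*sin(z)^2 - 18.0048*sin(z) - 0.0744)*cos(z)/(6.61*sin(z)^4 - 0.72*sin(z)^3 + 2.42*sin(z)^2 + 0.02*sin(z) + 5.19)^2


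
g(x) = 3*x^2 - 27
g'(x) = 6*x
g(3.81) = 16.55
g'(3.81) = 22.86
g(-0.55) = -26.09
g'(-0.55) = -3.30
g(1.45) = -20.69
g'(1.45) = 8.70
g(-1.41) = -21.04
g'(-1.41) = -8.46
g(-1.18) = -22.82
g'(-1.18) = -7.08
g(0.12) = -26.96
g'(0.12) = 0.72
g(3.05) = 0.91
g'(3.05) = 18.30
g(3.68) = 13.63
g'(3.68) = 22.08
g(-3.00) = 0.00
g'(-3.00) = -18.00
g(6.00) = 81.00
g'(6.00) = 36.00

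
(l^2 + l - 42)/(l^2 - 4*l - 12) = (l + 7)/(l + 2)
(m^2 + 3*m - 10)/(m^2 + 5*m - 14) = (m + 5)/(m + 7)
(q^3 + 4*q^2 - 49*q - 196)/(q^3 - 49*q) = (q + 4)/q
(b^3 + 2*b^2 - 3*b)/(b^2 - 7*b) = (b^2 + 2*b - 3)/(b - 7)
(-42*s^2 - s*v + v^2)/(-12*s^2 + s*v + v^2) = (-42*s^2 - s*v + v^2)/(-12*s^2 + s*v + v^2)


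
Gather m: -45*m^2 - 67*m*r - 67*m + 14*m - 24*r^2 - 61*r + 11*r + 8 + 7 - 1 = -45*m^2 + m*(-67*r - 53) - 24*r^2 - 50*r + 14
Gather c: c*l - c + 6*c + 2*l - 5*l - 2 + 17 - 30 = c*(l + 5) - 3*l - 15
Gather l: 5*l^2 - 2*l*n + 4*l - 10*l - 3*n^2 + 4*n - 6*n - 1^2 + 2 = 5*l^2 + l*(-2*n - 6) - 3*n^2 - 2*n + 1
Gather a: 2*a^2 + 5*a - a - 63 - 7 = 2*a^2 + 4*a - 70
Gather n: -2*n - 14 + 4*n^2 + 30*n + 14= 4*n^2 + 28*n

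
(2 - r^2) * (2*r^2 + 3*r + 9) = -2*r^4 - 3*r^3 - 5*r^2 + 6*r + 18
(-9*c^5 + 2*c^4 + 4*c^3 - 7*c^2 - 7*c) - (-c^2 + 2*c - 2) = -9*c^5 + 2*c^4 + 4*c^3 - 6*c^2 - 9*c + 2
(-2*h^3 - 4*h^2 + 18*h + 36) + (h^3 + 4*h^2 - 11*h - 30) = -h^3 + 7*h + 6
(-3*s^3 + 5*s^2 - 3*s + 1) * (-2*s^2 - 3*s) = 6*s^5 - s^4 - 9*s^3 + 7*s^2 - 3*s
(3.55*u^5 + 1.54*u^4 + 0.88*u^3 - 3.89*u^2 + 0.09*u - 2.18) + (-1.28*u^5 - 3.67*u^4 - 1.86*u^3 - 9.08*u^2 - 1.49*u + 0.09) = 2.27*u^5 - 2.13*u^4 - 0.98*u^3 - 12.97*u^2 - 1.4*u - 2.09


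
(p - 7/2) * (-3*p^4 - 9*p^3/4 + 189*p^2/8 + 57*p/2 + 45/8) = -3*p^5 + 33*p^4/4 + 63*p^3/2 - 867*p^2/16 - 753*p/8 - 315/16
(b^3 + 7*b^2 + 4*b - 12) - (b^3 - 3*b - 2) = 7*b^2 + 7*b - 10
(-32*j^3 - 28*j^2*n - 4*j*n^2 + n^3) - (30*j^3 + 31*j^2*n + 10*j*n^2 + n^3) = -62*j^3 - 59*j^2*n - 14*j*n^2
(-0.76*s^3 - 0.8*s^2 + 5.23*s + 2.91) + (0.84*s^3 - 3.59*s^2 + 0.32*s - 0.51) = 0.08*s^3 - 4.39*s^2 + 5.55*s + 2.4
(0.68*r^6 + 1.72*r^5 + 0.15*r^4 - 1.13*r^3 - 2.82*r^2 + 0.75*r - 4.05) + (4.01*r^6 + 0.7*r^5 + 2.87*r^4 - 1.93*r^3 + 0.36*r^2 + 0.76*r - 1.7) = 4.69*r^6 + 2.42*r^5 + 3.02*r^4 - 3.06*r^3 - 2.46*r^2 + 1.51*r - 5.75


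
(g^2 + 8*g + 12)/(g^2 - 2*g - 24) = (g^2 + 8*g + 12)/(g^2 - 2*g - 24)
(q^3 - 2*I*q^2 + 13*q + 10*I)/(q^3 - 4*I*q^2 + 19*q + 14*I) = (q - 5*I)/(q - 7*I)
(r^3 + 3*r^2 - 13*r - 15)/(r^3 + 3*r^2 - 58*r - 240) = (r^2 - 2*r - 3)/(r^2 - 2*r - 48)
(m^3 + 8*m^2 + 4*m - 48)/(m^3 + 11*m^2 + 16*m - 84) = (m + 4)/(m + 7)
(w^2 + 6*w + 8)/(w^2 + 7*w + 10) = (w + 4)/(w + 5)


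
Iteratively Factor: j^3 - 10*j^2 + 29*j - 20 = (j - 4)*(j^2 - 6*j + 5) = (j - 5)*(j - 4)*(j - 1)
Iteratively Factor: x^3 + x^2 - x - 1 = (x + 1)*(x^2 - 1) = (x + 1)^2*(x - 1)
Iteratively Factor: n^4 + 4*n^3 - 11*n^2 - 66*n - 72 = (n + 2)*(n^3 + 2*n^2 - 15*n - 36) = (n + 2)*(n + 3)*(n^2 - n - 12) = (n - 4)*(n + 2)*(n + 3)*(n + 3)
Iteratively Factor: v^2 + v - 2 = (v - 1)*(v + 2)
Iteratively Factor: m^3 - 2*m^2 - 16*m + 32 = (m - 4)*(m^2 + 2*m - 8) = (m - 4)*(m - 2)*(m + 4)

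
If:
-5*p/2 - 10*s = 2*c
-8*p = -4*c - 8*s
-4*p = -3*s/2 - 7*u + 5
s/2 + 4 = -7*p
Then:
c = -80/31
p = -96/155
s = 104/155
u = 47/217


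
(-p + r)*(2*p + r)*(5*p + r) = -10*p^3 + 3*p^2*r + 6*p*r^2 + r^3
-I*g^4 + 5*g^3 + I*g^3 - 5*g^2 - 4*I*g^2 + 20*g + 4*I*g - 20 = (g - 2*I)*(g + 2*I)*(g + 5*I)*(-I*g + I)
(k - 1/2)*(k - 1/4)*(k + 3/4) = k^3 - 7*k/16 + 3/32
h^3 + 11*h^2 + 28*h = h*(h + 4)*(h + 7)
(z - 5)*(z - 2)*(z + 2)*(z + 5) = z^4 - 29*z^2 + 100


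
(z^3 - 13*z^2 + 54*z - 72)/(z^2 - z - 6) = (z^2 - 10*z + 24)/(z + 2)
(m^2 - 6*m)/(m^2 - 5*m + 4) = m*(m - 6)/(m^2 - 5*m + 4)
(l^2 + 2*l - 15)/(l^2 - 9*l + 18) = (l + 5)/(l - 6)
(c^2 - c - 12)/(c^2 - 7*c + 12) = (c + 3)/(c - 3)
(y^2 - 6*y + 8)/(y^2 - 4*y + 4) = (y - 4)/(y - 2)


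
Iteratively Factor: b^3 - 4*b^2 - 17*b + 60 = (b - 3)*(b^2 - b - 20) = (b - 3)*(b + 4)*(b - 5)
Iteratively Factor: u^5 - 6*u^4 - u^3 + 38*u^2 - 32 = (u - 4)*(u^4 - 2*u^3 - 9*u^2 + 2*u + 8) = (u - 4)*(u + 1)*(u^3 - 3*u^2 - 6*u + 8) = (u - 4)*(u + 1)*(u + 2)*(u^2 - 5*u + 4) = (u - 4)*(u - 1)*(u + 1)*(u + 2)*(u - 4)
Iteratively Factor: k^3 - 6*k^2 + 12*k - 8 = (k - 2)*(k^2 - 4*k + 4) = (k - 2)^2*(k - 2)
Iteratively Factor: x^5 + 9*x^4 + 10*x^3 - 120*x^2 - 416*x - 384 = (x + 4)*(x^4 + 5*x^3 - 10*x^2 - 80*x - 96) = (x + 2)*(x + 4)*(x^3 + 3*x^2 - 16*x - 48) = (x + 2)*(x + 4)^2*(x^2 - x - 12) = (x + 2)*(x + 3)*(x + 4)^2*(x - 4)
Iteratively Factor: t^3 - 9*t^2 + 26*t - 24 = (t - 2)*(t^2 - 7*t + 12) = (t - 4)*(t - 2)*(t - 3)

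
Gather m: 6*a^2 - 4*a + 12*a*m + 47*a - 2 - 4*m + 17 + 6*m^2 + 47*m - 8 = 6*a^2 + 43*a + 6*m^2 + m*(12*a + 43) + 7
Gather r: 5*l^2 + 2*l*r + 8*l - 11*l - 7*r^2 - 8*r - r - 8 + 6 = 5*l^2 - 3*l - 7*r^2 + r*(2*l - 9) - 2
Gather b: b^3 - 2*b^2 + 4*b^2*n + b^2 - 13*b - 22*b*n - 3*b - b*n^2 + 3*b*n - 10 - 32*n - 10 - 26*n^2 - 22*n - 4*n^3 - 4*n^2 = b^3 + b^2*(4*n - 1) + b*(-n^2 - 19*n - 16) - 4*n^3 - 30*n^2 - 54*n - 20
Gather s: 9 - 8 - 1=0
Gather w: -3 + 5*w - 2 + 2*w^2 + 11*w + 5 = 2*w^2 + 16*w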